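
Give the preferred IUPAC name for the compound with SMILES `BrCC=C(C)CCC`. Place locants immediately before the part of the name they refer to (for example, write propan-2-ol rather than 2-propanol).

1-bromo-3-methylhex-2-ene

The longest chain bearing the multiple bond is 6 carbons long (hexane).
There is one C=C double bond, indicated by the ending -ene.
Number the chain so that numbering from this end puts the double bond at C-2 rather than C-4.
With this numbering: the double bond between C-2 and C-3; a bromo group at C-1; a methyl group at C-3.
Prefixes are listed alphabetically: bromo, methyl.
Assembling the pieces gives 1-bromo-3-methylhex-2-ene.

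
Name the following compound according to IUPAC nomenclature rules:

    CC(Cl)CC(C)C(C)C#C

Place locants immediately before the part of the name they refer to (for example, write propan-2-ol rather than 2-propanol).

Counting along the main chain through the multiple bond gives 7 carbons: the parent is heptane.
There is one C≡C triple bond, indicated by the ending -yne.
Number the chain so that numbering from this end puts the triple bond at C-1 rather than C-6.
That gives the triple bond between C-1 and C-2; a chloro group at C-6; methyl groups at C-3 and C-4.
Prefixes are listed alphabetically: chloro, methyl.
The name is 6-chloro-3,4-dimethylhept-1-yne.

6-chloro-3,4-dimethylhept-1-yne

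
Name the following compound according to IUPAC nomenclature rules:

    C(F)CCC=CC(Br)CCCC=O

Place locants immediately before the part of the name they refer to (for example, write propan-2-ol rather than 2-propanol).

Counting along the main chain through the –CHO group and the multiple bond gives 10 carbons: the parent is decane.
An aldehyde (terminal –CHO) is the principal characteristic group, giving the suffix -al.
The chain contains a C=C double bond, so the unsaturation ending is -ene.
Choose the numbering such that the aldehyde carbon is C-1 by definition.
That gives the double bond between C-6 and C-7; a bromo group at C-5; a fluoro group at C-10.
Prefixes are listed alphabetically: bromo, fluoro.
The name is 5-bromo-10-fluorodec-6-enal.

5-bromo-10-fluorodec-6-enal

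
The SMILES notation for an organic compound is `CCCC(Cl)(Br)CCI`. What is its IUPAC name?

The longest continuous carbon chain has 6 atoms, so the parent hydride is hexane.
Number the chain so that the substituent locant set {1,3,3} is lower than {4,4,6} at the first point of difference.
With this numbering: a bromo group at C-3; a chloro group at C-3; an iodo group at C-1.
Substituent prefixes are cited in alphabetical order (multiplying prefixes like di-/tri- are ignored for ordering).
The name is 3-bromo-3-chloro-1-iodohexane.

3-bromo-3-chloro-1-iodohexane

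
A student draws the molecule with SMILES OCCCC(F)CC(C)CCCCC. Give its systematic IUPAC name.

The longest carbon chain that includes the –OH group has 11 carbons, so the parent hydride is undecane.
The highest-priority functional group is an alcohol (–OH), so the name ends in -ol.
Number the chain so that numbering from this end puts the hydroxyl group at C-1 rather than C-11.
With this numbering: the hydroxyl at C-1; a fluoro group at C-4; a methyl group at C-6.
The substituents are ordered alphabetically, ignoring any di-/tri- multipliers.
Putting it together: 4-fluoro-6-methylundecan-1-ol.

4-fluoro-6-methylundecan-1-ol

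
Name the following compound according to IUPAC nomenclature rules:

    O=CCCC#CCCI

7-iodohept-4-ynal

The longest chain bearing the –CHO group and the multiple bond is 7 carbons long (heptane).
The principal characteristic group is an aldehyde (terminal –CHO), named with the suffix -al.
There is one C≡C triple bond, indicated by the ending -yne.
Number the chain so that the aldehyde carbon is C-1 by definition.
That gives the triple bond between C-4 and C-5; an iodo group at C-7.
Assembling the pieces gives 7-iodohept-4-ynal.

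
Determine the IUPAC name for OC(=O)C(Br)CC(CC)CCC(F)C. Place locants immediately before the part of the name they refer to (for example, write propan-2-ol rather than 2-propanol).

2-bromo-4-ethyl-7-fluorooctanoic acid

The longest chain bearing the –COOH group is 8 carbons long (octane).
The highest-priority functional group is a carboxylic acid (terminal –COOH), so the name ends in -oic acid.
Number the chain so that the carboxylic acid carbon is C-1 by definition.
This places a bromo group at C-2; an ethyl group at C-4; a fluoro group at C-7.
The substituents are ordered alphabetically, ignoring any di-/tri- multipliers.
The name is 2-bromo-4-ethyl-7-fluorooctanoic acid.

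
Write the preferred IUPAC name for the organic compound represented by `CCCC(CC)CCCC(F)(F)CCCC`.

4-ethyl-8,8-difluorododecane

The longest carbon chain is 12 atoms: the parent is dodecane.
Number the chain so that the substituent locant set {4,8,8} is lower than {5,5,9} at the first point of difference.
This places an ethyl group at C-4; two fluoro groups at C-8.
Prefixes are listed alphabetically: ethyl, fluoro.
Putting it together: 4-ethyl-8,8-difluorododecane.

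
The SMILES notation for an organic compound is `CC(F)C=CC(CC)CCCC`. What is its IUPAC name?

The longest carbon chain that includes the multiple bond has 9 carbons, so the parent hydride is nonane.
A C=C double bond in the chain gives the infix -ene-.
Number the chain so that numbering from this end puts the double bond at C-3 rather than C-6.
With this numbering: the double bond between C-3 and C-4; an ethyl group at C-5; a fluoro group at C-2.
The substituents are ordered alphabetically, ignoring any di-/tri- multipliers.
Putting it together: 5-ethyl-2-fluoronon-3-ene.

5-ethyl-2-fluoronon-3-ene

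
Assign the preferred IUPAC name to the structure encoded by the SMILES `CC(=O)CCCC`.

Counting along the main chain through the carbonyl gives 6 carbons: the parent is hexane.
The highest-priority functional group is a ketone (C=O on an internal carbon), so the name ends in -one.
The numbering direction is chosen so that numbering from this end puts the carbonyl group at C-2 rather than C-5.
With this numbering: the carbonyl at C-2.
The name is hexan-2-one.

hexan-2-one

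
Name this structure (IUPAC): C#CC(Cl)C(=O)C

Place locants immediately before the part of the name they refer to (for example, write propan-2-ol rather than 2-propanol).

The longest carbon chain that includes the carbonyl and the multiple bond has 5 carbons, so the parent hydride is pentane.
The principal characteristic group is a ketone (C=O on an internal carbon), named with the suffix -one.
There is one C≡C triple bond, indicated by the ending -yne.
Number the chain so that numbering from this end puts the carbonyl group at C-2 rather than C-4.
That gives the carbonyl at C-2; the triple bond between C-4 and C-5; a chloro group at C-3.
Assembling the pieces gives 3-chloropent-4-yn-2-one.

3-chloropent-4-yn-2-one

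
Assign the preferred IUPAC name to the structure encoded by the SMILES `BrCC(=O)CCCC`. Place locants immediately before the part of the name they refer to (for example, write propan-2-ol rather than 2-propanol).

The longest chain bearing the carbonyl is 6 carbons long (hexane).
A ketone (C=O on an internal carbon) is the principal characteristic group, giving the suffix -one.
Number the chain so that numbering from this end puts the carbonyl group at C-2 rather than C-5.
This places the carbonyl at C-2; a bromo group at C-1.
The name is 1-bromohexan-2-one.

1-bromohexan-2-one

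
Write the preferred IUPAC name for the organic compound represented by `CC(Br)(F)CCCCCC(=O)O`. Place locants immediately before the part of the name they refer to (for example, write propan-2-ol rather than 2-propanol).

The longest carbon chain that includes the –COOH group has 8 carbons, so the parent hydride is octane.
The highest-priority functional group is a carboxylic acid (terminal –COOH), so the name ends in -oic acid.
Number the chain so that the carboxylic acid carbon is C-1 by definition.
With this numbering: a bromo group at C-7; a fluoro group at C-7.
Substituent prefixes are cited in alphabetical order (multiplying prefixes like di-/tri- are ignored for ordering).
Putting it together: 7-bromo-7-fluorooctanoic acid.

7-bromo-7-fluorooctanoic acid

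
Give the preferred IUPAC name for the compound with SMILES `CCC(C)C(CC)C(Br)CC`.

The parent chain contains 7 carbons (heptane).
The numbering direction is chosen so that the locant sets are identical either way, so the alphabetically earlier bromo substituent takes the lower locant (3 rather than 5).
With this numbering: a bromo group at C-3; an ethyl group at C-4; a methyl group at C-5.
Substituent prefixes are cited in alphabetical order (multiplying prefixes like di-/tri- are ignored for ordering).
Putting it together: 3-bromo-4-ethyl-5-methylheptane.

3-bromo-4-ethyl-5-methylheptane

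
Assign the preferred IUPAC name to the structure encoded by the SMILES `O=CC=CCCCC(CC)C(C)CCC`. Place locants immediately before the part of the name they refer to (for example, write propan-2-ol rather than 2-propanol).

7-ethyl-8-methylundec-2-enal

The longest carbon chain that includes the –CHO group and the multiple bond has 11 carbons, so the parent hydride is undecane.
The principal characteristic group is an aldehyde (terminal –CHO), named with the suffix -al.
A C=C double bond in the chain gives the infix -ene-.
Choose the numbering such that the aldehyde carbon is C-1 by definition.
With this numbering: the double bond between C-2 and C-3; an ethyl group at C-7; a methyl group at C-8.
Substituent prefixes are cited in alphabetical order (multiplying prefixes like di-/tri- are ignored for ordering).
Putting it together: 7-ethyl-8-methylundec-2-enal.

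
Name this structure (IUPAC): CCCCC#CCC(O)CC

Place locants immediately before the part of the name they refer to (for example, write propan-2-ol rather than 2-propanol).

dec-5-yn-3-ol

The longest chain bearing the –OH group and the multiple bond is 10 carbons long (decane).
The principal characteristic group is an alcohol (–OH), named with the suffix -ol.
There is one C≡C triple bond, indicated by the ending -yne.
Choose the numbering such that numbering from this end puts the hydroxyl group at C-3 rather than C-8.
This places the hydroxyl at C-3; the triple bond between C-5 and C-6.
The name is dec-5-yn-3-ol.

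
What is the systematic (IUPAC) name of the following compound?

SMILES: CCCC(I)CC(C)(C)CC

The parent chain contains 8 carbons (octane).
Number the chain so that the substituent locant set {3,3,5} is lower than {4,6,6} at the first point of difference.
This places an iodo group at C-5; two methyl groups at C-3.
Substituent prefixes are cited in alphabetical order (multiplying prefixes like di-/tri- are ignored for ordering).
Putting it together: 5-iodo-3,3-dimethyloctane.

5-iodo-3,3-dimethyloctane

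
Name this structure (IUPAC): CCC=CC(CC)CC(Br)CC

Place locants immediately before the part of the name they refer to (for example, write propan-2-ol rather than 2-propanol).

7-bromo-5-ethylnon-3-ene

The longest carbon chain that includes the multiple bond has 9 carbons, so the parent hydride is nonane.
There is one C=C double bond, indicated by the ending -ene.
Choose the numbering such that numbering from this end puts the double bond at C-3 rather than C-6.
That gives the double bond between C-3 and C-4; a bromo group at C-7; an ethyl group at C-5.
Substituent prefixes are cited in alphabetical order (multiplying prefixes like di-/tri- are ignored for ordering).
Assembling the pieces gives 7-bromo-5-ethylnon-3-ene.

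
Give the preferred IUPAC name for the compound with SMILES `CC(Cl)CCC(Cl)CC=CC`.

5,8-dichloronon-2-ene

The longest chain bearing the multiple bond is 9 carbons long (nonane).
The chain contains a C=C double bond, so the unsaturation ending is -ene.
Choose the numbering such that numbering from this end puts the double bond at C-2 rather than C-7.
With this numbering: the double bond between C-2 and C-3; chloro groups at C-5 and C-8.
The name is 5,8-dichloronon-2-ene.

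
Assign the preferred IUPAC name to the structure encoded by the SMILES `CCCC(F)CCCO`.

4-fluoroheptan-1-ol

Counting along the main chain through the –OH group gives 7 carbons: the parent is heptane.
The highest-priority functional group is an alcohol (–OH), so the name ends in -ol.
Choose the numbering such that numbering from this end puts the hydroxyl group at C-1 rather than C-7.
With this numbering: the hydroxyl at C-1; a fluoro group at C-4.
Assembling the pieces gives 4-fluoroheptan-1-ol.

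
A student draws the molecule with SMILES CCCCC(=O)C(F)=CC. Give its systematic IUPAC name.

Counting along the main chain through the carbonyl and the multiple bond gives 8 carbons: the parent is octane.
A ketone (C=O on an internal carbon) is the principal characteristic group, giving the suffix -one.
A C=C double bond in the chain gives the infix -ene-.
The numbering direction is chosen so that numbering from this end puts the carbonyl group at C-4 rather than C-5.
That gives the carbonyl at C-4; the double bond between C-2 and C-3; a fluoro group at C-3.
Putting it together: 3-fluorooct-2-en-4-one.

3-fluorooct-2-en-4-one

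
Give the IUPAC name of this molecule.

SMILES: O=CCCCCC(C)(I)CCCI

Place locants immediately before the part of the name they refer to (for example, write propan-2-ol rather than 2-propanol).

6,9-diiodo-6-methylnonanal

The longest carbon chain that includes the –CHO group has 9 carbons, so the parent hydride is nonane.
An aldehyde (terminal –CHO) is the principal characteristic group, giving the suffix -al.
The numbering direction is chosen so that the aldehyde carbon is C-1 by definition.
That gives iodo groups at C-6 and C-9; a methyl group at C-6.
The substituents are ordered alphabetically, ignoring any di-/tri- multipliers.
The name is 6,9-diiodo-6-methylnonanal.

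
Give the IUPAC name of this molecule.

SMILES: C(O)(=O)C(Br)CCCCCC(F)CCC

2-bromo-8-fluoroundecanoic acid

The longest carbon chain that includes the –COOH group has 11 carbons, so the parent hydride is undecane.
The principal characteristic group is a carboxylic acid (terminal –COOH), named with the suffix -oic acid.
The numbering direction is chosen so that the carboxylic acid carbon is C-1 by definition.
This places a bromo group at C-2; a fluoro group at C-8.
Prefixes are listed alphabetically: bromo, fluoro.
Assembling the pieces gives 2-bromo-8-fluoroundecanoic acid.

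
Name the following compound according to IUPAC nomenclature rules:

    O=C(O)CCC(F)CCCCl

The longest chain bearing the –COOH group is 7 carbons long (heptane).
A carboxylic acid (terminal –COOH) is the principal characteristic group, giving the suffix -oic acid.
Number the chain so that the carboxylic acid carbon is C-1 by definition.
That gives a chloro group at C-7; a fluoro group at C-4.
Substituent prefixes are cited in alphabetical order (multiplying prefixes like di-/tri- are ignored for ordering).
The name is 7-chloro-4-fluoroheptanoic acid.

7-chloro-4-fluoroheptanoic acid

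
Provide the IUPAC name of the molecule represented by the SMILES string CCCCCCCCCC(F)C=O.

The longest chain bearing the –CHO group is 11 carbons long (undecane).
An aldehyde (terminal –CHO) is the principal characteristic group, giving the suffix -al.
Number the chain so that the aldehyde carbon is C-1 by definition.
This places a fluoro group at C-2.
The name is 2-fluoroundecanal.

2-fluoroundecanal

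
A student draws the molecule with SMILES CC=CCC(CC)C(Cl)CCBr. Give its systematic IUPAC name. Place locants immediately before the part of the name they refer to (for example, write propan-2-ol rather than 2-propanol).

8-bromo-6-chloro-5-ethyloct-2-ene

The longest chain bearing the multiple bond is 8 carbons long (octane).
There is one C=C double bond, indicated by the ending -ene.
Choose the numbering such that numbering from this end puts the double bond at C-2 rather than C-6.
With this numbering: the double bond between C-2 and C-3; a bromo group at C-8; a chloro group at C-6; an ethyl group at C-5.
Prefixes are listed alphabetically: bromo, chloro, ethyl.
Assembling the pieces gives 8-bromo-6-chloro-5-ethyloct-2-ene.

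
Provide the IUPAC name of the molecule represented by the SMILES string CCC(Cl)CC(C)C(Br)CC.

The longest continuous carbon chain has 8 atoms, so the parent hydride is octane.
Choose the numbering such that the substituent locant set {3,4,6} is lower than {3,5,6} at the first point of difference.
This places a bromo group at C-3; a chloro group at C-6; a methyl group at C-4.
Substituent prefixes are cited in alphabetical order (multiplying prefixes like di-/tri- are ignored for ordering).
Putting it together: 3-bromo-6-chloro-4-methyloctane.

3-bromo-6-chloro-4-methyloctane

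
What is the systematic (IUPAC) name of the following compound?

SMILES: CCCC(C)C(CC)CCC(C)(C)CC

6-ethyl-3,3,7-trimethyldecane

The parent chain contains 10 carbons (decane).
Choose the numbering such that the substituent locant set {3,3,6,7} is lower than {4,5,8,8} at the first point of difference.
That gives an ethyl group at C-6; methyl groups at C-3 (×2) and C-7.
Prefixes are listed alphabetically: ethyl, methyl.
Putting it together: 6-ethyl-3,3,7-trimethyldecane.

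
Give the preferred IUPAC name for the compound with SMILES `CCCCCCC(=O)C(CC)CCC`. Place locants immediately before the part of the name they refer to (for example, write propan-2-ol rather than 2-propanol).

The longest carbon chain that includes the carbonyl has 11 carbons, so the parent hydride is undecane.
The highest-priority functional group is a ketone (C=O on an internal carbon), so the name ends in -one.
Choose the numbering such that numbering from this end puts the carbonyl group at C-5 rather than C-7.
With this numbering: the carbonyl at C-5; an ethyl group at C-4.
Assembling the pieces gives 4-ethylundecan-5-one.

4-ethylundecan-5-one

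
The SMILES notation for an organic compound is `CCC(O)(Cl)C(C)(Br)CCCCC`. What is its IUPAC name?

The longest carbon chain that includes the –OH group has 9 carbons, so the parent hydride is nonane.
An alcohol (–OH) is the principal characteristic group, giving the suffix -ol.
The numbering direction is chosen so that numbering from this end puts the hydroxyl group at C-3 rather than C-7.
That gives the hydroxyl at C-3; a bromo group at C-4; a chloro group at C-3; a methyl group at C-4.
Prefixes are listed alphabetically: bromo, chloro, methyl.
The name is 4-bromo-3-chloro-4-methylnonan-3-ol.

4-bromo-3-chloro-4-methylnonan-3-ol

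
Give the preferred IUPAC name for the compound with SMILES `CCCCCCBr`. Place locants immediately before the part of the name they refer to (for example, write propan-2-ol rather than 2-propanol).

1-bromohexane

The longest carbon chain is 6 atoms: the parent is hexane.
Number the chain so that the substituent locant set {1} is lower than {6} at the first point of difference.
That gives a bromo group at C-1.
Putting it together: 1-bromohexane.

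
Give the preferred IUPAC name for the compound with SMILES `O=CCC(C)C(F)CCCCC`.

Counting along the main chain through the –CHO group gives 9 carbons: the parent is nonane.
An aldehyde (terminal –CHO) is the principal characteristic group, giving the suffix -al.
The numbering direction is chosen so that the aldehyde carbon is C-1 by definition.
This places a fluoro group at C-4; a methyl group at C-3.
The substituents are ordered alphabetically, ignoring any di-/tri- multipliers.
Putting it together: 4-fluoro-3-methylnonanal.

4-fluoro-3-methylnonanal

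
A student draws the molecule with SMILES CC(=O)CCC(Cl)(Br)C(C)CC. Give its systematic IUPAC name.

Counting along the main chain through the carbonyl gives 8 carbons: the parent is octane.
The principal characteristic group is a ketone (C=O on an internal carbon), named with the suffix -one.
Choose the numbering such that numbering from this end puts the carbonyl group at C-2 rather than C-7.
This places the carbonyl at C-2; a bromo group at C-5; a chloro group at C-5; a methyl group at C-6.
Prefixes are listed alphabetically: bromo, chloro, methyl.
The name is 5-bromo-5-chloro-6-methyloctan-2-one.

5-bromo-5-chloro-6-methyloctan-2-one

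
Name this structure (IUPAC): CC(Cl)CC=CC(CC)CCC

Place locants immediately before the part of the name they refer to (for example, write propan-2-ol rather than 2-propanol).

The longest carbon chain that includes the multiple bond has 9 carbons, so the parent hydride is nonane.
The chain contains a C=C double bond, so the unsaturation ending is -ene.
Number the chain so that numbering from this end puts the double bond at C-4 rather than C-5.
That gives the double bond between C-4 and C-5; a chloro group at C-2; an ethyl group at C-6.
The substituents are ordered alphabetically, ignoring any di-/tri- multipliers.
The name is 2-chloro-6-ethylnon-4-ene.

2-chloro-6-ethylnon-4-ene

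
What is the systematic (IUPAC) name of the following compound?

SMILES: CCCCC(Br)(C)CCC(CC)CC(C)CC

The parent chain contains 12 carbons (dodecane).
Number the chain so that the substituent locant set {3,5,8,8} is lower than {5,5,8,10} at the first point of difference.
This places a bromo group at C-8; an ethyl group at C-5; methyl groups at C-3 and C-8.
Substituent prefixes are cited in alphabetical order (multiplying prefixes like di-/tri- are ignored for ordering).
Putting it together: 8-bromo-5-ethyl-3,8-dimethyldodecane.

8-bromo-5-ethyl-3,8-dimethyldodecane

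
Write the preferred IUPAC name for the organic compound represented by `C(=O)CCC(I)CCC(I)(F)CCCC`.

The longest chain bearing the –CHO group is 11 carbons long (undecane).
An aldehyde (terminal –CHO) is the principal characteristic group, giving the suffix -al.
Number the chain so that the aldehyde carbon is C-1 by definition.
This places a fluoro group at C-7; iodo groups at C-4 and C-7.
Prefixes are listed alphabetically: fluoro, iodo.
Assembling the pieces gives 7-fluoro-4,7-diiodoundecanal.

7-fluoro-4,7-diiodoundecanal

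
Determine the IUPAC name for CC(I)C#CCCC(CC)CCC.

The longest carbon chain that includes the multiple bond has 10 carbons, so the parent hydride is decane.
There is one C≡C triple bond, indicated by the ending -yne.
The numbering direction is chosen so that numbering from this end puts the triple bond at C-3 rather than C-7.
This places the triple bond between C-3 and C-4; an ethyl group at C-7; an iodo group at C-2.
Substituent prefixes are cited in alphabetical order (multiplying prefixes like di-/tri- are ignored for ordering).
The name is 7-ethyl-2-iododec-3-yne.

7-ethyl-2-iododec-3-yne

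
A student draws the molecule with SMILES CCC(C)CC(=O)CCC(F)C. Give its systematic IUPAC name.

Counting along the main chain through the carbonyl gives 9 carbons: the parent is nonane.
A ketone (C=O on an internal carbon) is the principal characteristic group, giving the suffix -one.
Number the chain so that the substituent locant set {2,7} is lower than {3,8} at the first point of difference.
That gives the carbonyl at C-5; a fluoro group at C-2; a methyl group at C-7.
The substituents are ordered alphabetically, ignoring any di-/tri- multipliers.
The name is 2-fluoro-7-methylnonan-5-one.

2-fluoro-7-methylnonan-5-one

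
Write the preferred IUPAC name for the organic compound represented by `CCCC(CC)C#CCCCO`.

The longest chain bearing the –OH group and the multiple bond is 9 carbons long (nonane).
The principal characteristic group is an alcohol (–OH), named with the suffix -ol.
A C≡C triple bond in the chain gives the infix -yne-.
Choose the numbering such that numbering from this end puts the hydroxyl group at C-1 rather than C-9.
That gives the hydroxyl at C-1; the triple bond between C-4 and C-5; an ethyl group at C-6.
Putting it together: 6-ethylnon-4-yn-1-ol.

6-ethylnon-4-yn-1-ol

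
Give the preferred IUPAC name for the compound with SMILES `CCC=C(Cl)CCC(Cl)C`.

Counting along the main chain through the multiple bond gives 8 carbons: the parent is octane.
The chain contains a C=C double bond, so the unsaturation ending is -ene.
Number the chain so that numbering from this end puts the double bond at C-3 rather than C-5.
With this numbering: the double bond between C-3 and C-4; chloro groups at C-4 and C-7.
Putting it together: 4,7-dichlorooct-3-ene.

4,7-dichlorooct-3-ene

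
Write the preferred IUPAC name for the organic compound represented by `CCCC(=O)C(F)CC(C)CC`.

5-fluoro-7-methylnonan-4-one

The longest carbon chain that includes the carbonyl has 9 carbons, so the parent hydride is nonane.
A ketone (C=O on an internal carbon) is the principal characteristic group, giving the suffix -one.
Choose the numbering such that numbering from this end puts the carbonyl group at C-4 rather than C-6.
That gives the carbonyl at C-4; a fluoro group at C-5; a methyl group at C-7.
The substituents are ordered alphabetically, ignoring any di-/tri- multipliers.
The name is 5-fluoro-7-methylnonan-4-one.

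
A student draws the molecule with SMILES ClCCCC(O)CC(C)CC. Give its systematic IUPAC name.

The longest carbon chain that includes the –OH group has 8 carbons, so the parent hydride is octane.
The highest-priority functional group is an alcohol (–OH), so the name ends in -ol.
Number the chain so that numbering from this end puts the hydroxyl group at C-4 rather than C-5.
With this numbering: the hydroxyl at C-4; a chloro group at C-1; a methyl group at C-6.
Substituent prefixes are cited in alphabetical order (multiplying prefixes like di-/tri- are ignored for ordering).
Putting it together: 1-chloro-6-methyloctan-4-ol.

1-chloro-6-methyloctan-4-ol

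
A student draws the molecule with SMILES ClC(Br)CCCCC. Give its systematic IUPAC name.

The longest continuous carbon chain has 6 atoms, so the parent hydride is hexane.
Number the chain so that the substituent locant set {1,1} is lower than {6,6} at the first point of difference.
This places a bromo group at C-1; a chloro group at C-1.
Substituent prefixes are cited in alphabetical order (multiplying prefixes like di-/tri- are ignored for ordering).
Assembling the pieces gives 1-bromo-1-chlorohexane.

1-bromo-1-chlorohexane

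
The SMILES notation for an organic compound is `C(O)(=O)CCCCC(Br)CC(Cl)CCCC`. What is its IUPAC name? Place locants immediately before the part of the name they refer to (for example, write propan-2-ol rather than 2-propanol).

The longest carbon chain that includes the –COOH group has 12 carbons, so the parent hydride is dodecane.
The principal characteristic group is a carboxylic acid (terminal –COOH), named with the suffix -oic acid.
The numbering direction is chosen so that the carboxylic acid carbon is C-1 by definition.
That gives a bromo group at C-6; a chloro group at C-8.
Substituent prefixes are cited in alphabetical order (multiplying prefixes like di-/tri- are ignored for ordering).
Assembling the pieces gives 6-bromo-8-chlorododecanoic acid.

6-bromo-8-chlorododecanoic acid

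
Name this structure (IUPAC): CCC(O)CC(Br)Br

Counting along the main chain through the –OH group gives 5 carbons: the parent is pentane.
The highest-priority functional group is an alcohol (–OH), so the name ends in -ol.
The numbering direction is chosen so that the substituent locant set {1,1} is lower than {5,5} at the first point of difference.
With this numbering: the hydroxyl at C-3; two bromo groups at C-1.
Putting it together: 1,1-dibromopentan-3-ol.

1,1-dibromopentan-3-ol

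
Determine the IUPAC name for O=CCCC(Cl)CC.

4-chlorohexanal

The longest carbon chain that includes the –CHO group has 6 carbons, so the parent hydride is hexane.
An aldehyde (terminal –CHO) is the principal characteristic group, giving the suffix -al.
The numbering direction is chosen so that the aldehyde carbon is C-1 by definition.
With this numbering: a chloro group at C-4.
The name is 4-chlorohexanal.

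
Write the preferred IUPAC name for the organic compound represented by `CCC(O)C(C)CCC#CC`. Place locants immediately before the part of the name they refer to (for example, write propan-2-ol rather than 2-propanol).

4-methylnon-7-yn-3-ol

The longest carbon chain that includes the –OH group and the multiple bond has 9 carbons, so the parent hydride is nonane.
The highest-priority functional group is an alcohol (–OH), so the name ends in -ol.
There is one C≡C triple bond, indicated by the ending -yne.
The numbering direction is chosen so that numbering from this end puts the hydroxyl group at C-3 rather than C-7.
That gives the hydroxyl at C-3; the triple bond between C-7 and C-8; a methyl group at C-4.
Putting it together: 4-methylnon-7-yn-3-ol.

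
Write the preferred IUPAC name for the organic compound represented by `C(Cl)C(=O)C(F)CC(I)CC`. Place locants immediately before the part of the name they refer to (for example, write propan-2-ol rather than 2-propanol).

Counting along the main chain through the carbonyl gives 7 carbons: the parent is heptane.
The highest-priority functional group is a ketone (C=O on an internal carbon), so the name ends in -one.
Number the chain so that numbering from this end puts the carbonyl group at C-2 rather than C-6.
This places the carbonyl at C-2; a chloro group at C-1; a fluoro group at C-3; an iodo group at C-5.
Prefixes are listed alphabetically: chloro, fluoro, iodo.
The name is 1-chloro-3-fluoro-5-iodoheptan-2-one.

1-chloro-3-fluoro-5-iodoheptan-2-one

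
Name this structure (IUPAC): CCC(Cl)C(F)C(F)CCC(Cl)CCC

3,8-dichloro-4,5-difluoroundecane

The longest carbon chain is 11 atoms: the parent is undecane.
Choose the numbering such that the substituent locant set {3,4,5,8} is lower than {4,7,8,9} at the first point of difference.
This places chloro groups at C-3 and C-8; fluoro groups at C-4 and C-5.
Prefixes are listed alphabetically: chloro, fluoro.
The name is 3,8-dichloro-4,5-difluoroundecane.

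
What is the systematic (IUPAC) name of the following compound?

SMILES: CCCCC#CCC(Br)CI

The longest chain bearing the multiple bond is 9 carbons long (nonane).
The chain contains a C≡C triple bond, so the unsaturation ending is -yne.
Choose the numbering such that numbering from this end puts the triple bond at C-4 rather than C-5.
This places the triple bond between C-4 and C-5; a bromo group at C-2; an iodo group at C-1.
Substituent prefixes are cited in alphabetical order (multiplying prefixes like di-/tri- are ignored for ordering).
The name is 2-bromo-1-iodonon-4-yne.

2-bromo-1-iodonon-4-yne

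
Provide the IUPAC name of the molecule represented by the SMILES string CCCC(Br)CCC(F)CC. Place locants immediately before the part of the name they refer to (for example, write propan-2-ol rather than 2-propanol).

6-bromo-3-fluorononane

The parent chain contains 9 carbons (nonane).
Choose the numbering such that the substituent locant set {3,6} is lower than {4,7} at the first point of difference.
With this numbering: a bromo group at C-6; a fluoro group at C-3.
Substituent prefixes are cited in alphabetical order (multiplying prefixes like di-/tri- are ignored for ordering).
Assembling the pieces gives 6-bromo-3-fluorononane.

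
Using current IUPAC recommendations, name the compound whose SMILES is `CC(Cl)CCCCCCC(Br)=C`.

Counting along the main chain through the multiple bond gives 10 carbons: the parent is decane.
A C=C double bond in the chain gives the infix -ene-.
Choose the numbering such that numbering from this end puts the double bond at C-1 rather than C-9.
With this numbering: the double bond between C-1 and C-2; a bromo group at C-2; a chloro group at C-9.
Substituent prefixes are cited in alphabetical order (multiplying prefixes like di-/tri- are ignored for ordering).
Putting it together: 2-bromo-9-chlorodec-1-ene.

2-bromo-9-chlorodec-1-ene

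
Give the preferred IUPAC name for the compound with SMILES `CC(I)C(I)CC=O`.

The longest chain bearing the –CHO group is 5 carbons long (pentane).
An aldehyde (terminal –CHO) is the principal characteristic group, giving the suffix -al.
The numbering direction is chosen so that the aldehyde carbon is C-1 by definition.
That gives iodo groups at C-3 and C-4.
The name is 3,4-diiodopentanal.

3,4-diiodopentanal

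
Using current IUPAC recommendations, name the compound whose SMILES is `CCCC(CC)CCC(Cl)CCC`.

The longest carbon chain is 10 atoms: the parent is decane.
Choose the numbering such that the locant sets are identical either way, so the alphabetically earlier chloro substituent takes the lower locant (4 rather than 7).
This places a chloro group at C-4; an ethyl group at C-7.
The substituents are ordered alphabetically, ignoring any di-/tri- multipliers.
Putting it together: 4-chloro-7-ethyldecane.

4-chloro-7-ethyldecane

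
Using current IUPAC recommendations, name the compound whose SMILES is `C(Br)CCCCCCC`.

The longest carbon chain is 8 atoms: the parent is octane.
The numbering direction is chosen so that the substituent locant set {1} is lower than {8} at the first point of difference.
With this numbering: a bromo group at C-1.
The name is 1-bromooctane.

1-bromooctane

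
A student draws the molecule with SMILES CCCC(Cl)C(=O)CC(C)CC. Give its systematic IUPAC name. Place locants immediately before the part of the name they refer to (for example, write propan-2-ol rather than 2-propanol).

6-chloro-3-methylnonan-5-one

The longest carbon chain that includes the carbonyl has 9 carbons, so the parent hydride is nonane.
The highest-priority functional group is a ketone (C=O on an internal carbon), so the name ends in -one.
Choose the numbering such that the substituent locant set {3,6} is lower than {4,7} at the first point of difference.
With this numbering: the carbonyl at C-5; a chloro group at C-6; a methyl group at C-3.
Substituent prefixes are cited in alphabetical order (multiplying prefixes like di-/tri- are ignored for ordering).
Assembling the pieces gives 6-chloro-3-methylnonan-5-one.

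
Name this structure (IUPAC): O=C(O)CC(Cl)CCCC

3-chloroheptanoic acid

The longest chain bearing the –COOH group is 7 carbons long (heptane).
The highest-priority functional group is a carboxylic acid (terminal –COOH), so the name ends in -oic acid.
The numbering direction is chosen so that the carboxylic acid carbon is C-1 by definition.
With this numbering: a chloro group at C-3.
Assembling the pieces gives 3-chloroheptanoic acid.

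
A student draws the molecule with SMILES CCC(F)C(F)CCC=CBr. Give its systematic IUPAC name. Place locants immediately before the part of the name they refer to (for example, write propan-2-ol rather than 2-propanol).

1-bromo-5,6-difluorooct-1-ene

Counting along the main chain through the multiple bond gives 8 carbons: the parent is octane.
The chain contains a C=C double bond, so the unsaturation ending is -ene.
Number the chain so that numbering from this end puts the double bond at C-1 rather than C-7.
With this numbering: the double bond between C-1 and C-2; a bromo group at C-1; fluoro groups at C-5 and C-6.
Substituent prefixes are cited in alphabetical order (multiplying prefixes like di-/tri- are ignored for ordering).
Assembling the pieces gives 1-bromo-5,6-difluorooct-1-ene.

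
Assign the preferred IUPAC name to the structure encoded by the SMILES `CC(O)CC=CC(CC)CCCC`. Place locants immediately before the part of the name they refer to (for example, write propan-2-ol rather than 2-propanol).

The longest carbon chain that includes the –OH group and the multiple bond has 10 carbons, so the parent hydride is decane.
The highest-priority functional group is an alcohol (–OH), so the name ends in -ol.
A C=C double bond in the chain gives the infix -ene-.
The numbering direction is chosen so that numbering from this end puts the hydroxyl group at C-2 rather than C-9.
That gives the hydroxyl at C-2; the double bond between C-4 and C-5; an ethyl group at C-6.
Putting it together: 6-ethyldec-4-en-2-ol.

6-ethyldec-4-en-2-ol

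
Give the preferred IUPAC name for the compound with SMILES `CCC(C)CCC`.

3-methylhexane

The parent chain contains 6 carbons (hexane).
Number the chain so that the substituent locant set {3} is lower than {4} at the first point of difference.
With this numbering: a methyl group at C-3.
The name is 3-methylhexane.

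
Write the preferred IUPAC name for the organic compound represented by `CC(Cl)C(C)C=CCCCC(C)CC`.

The longest carbon chain that includes the multiple bond has 11 carbons, so the parent hydride is undecane.
A C=C double bond in the chain gives the infix -ene-.
Choose the numbering such that numbering from this end puts the double bond at C-4 rather than C-7.
That gives the double bond between C-4 and C-5; a chloro group at C-2; methyl groups at C-3 and C-9.
The substituents are ordered alphabetically, ignoring any di-/tri- multipliers.
Putting it together: 2-chloro-3,9-dimethylundec-4-ene.

2-chloro-3,9-dimethylundec-4-ene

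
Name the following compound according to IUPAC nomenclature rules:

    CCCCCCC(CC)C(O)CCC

5-ethylundecan-4-ol

The longest carbon chain that includes the –OH group has 11 carbons, so the parent hydride is undecane.
An alcohol (–OH) is the principal characteristic group, giving the suffix -ol.
Choose the numbering such that numbering from this end puts the hydroxyl group at C-4 rather than C-8.
With this numbering: the hydroxyl at C-4; an ethyl group at C-5.
The name is 5-ethylundecan-4-ol.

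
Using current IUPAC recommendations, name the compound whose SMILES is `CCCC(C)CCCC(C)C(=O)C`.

The longest carbon chain that includes the carbonyl has 10 carbons, so the parent hydride is decane.
The highest-priority functional group is a ketone (C=O on an internal carbon), so the name ends in -one.
Number the chain so that numbering from this end puts the carbonyl group at C-2 rather than C-9.
With this numbering: the carbonyl at C-2; methyl groups at C-3 and C-7.
Putting it together: 3,7-dimethyldecan-2-one.

3,7-dimethyldecan-2-one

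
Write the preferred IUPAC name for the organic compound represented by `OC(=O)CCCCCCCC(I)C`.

9-iododecanoic acid

Counting along the main chain through the –COOH group gives 10 carbons: the parent is decane.
The principal characteristic group is a carboxylic acid (terminal –COOH), named with the suffix -oic acid.
Number the chain so that the carboxylic acid carbon is C-1 by definition.
This places an iodo group at C-9.
The name is 9-iododecanoic acid.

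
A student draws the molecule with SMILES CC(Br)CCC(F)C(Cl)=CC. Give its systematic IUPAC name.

7-bromo-3-chloro-4-fluorooct-2-ene

The longest carbon chain that includes the multiple bond has 8 carbons, so the parent hydride is octane.
The chain contains a C=C double bond, so the unsaturation ending is -ene.
Number the chain so that numbering from this end puts the double bond at C-2 rather than C-6.
This places the double bond between C-2 and C-3; a bromo group at C-7; a chloro group at C-3; a fluoro group at C-4.
Substituent prefixes are cited in alphabetical order (multiplying prefixes like di-/tri- are ignored for ordering).
Assembling the pieces gives 7-bromo-3-chloro-4-fluorooct-2-ene.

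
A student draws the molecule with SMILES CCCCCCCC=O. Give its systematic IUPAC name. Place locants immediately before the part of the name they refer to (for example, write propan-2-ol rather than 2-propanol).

octanal

The longest chain bearing the –CHO group is 8 carbons long (octane).
The principal characteristic group is an aldehyde (terminal –CHO), named with the suffix -al.
Choose the numbering such that the aldehyde carbon is C-1 by definition.
Assembling the pieces gives octanal.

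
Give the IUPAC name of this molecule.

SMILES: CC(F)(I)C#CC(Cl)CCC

The longest chain bearing the multiple bond is 8 carbons long (octane).
There is one C≡C triple bond, indicated by the ending -yne.
Choose the numbering such that numbering from this end puts the triple bond at C-3 rather than C-5.
That gives the triple bond between C-3 and C-4; a chloro group at C-5; a fluoro group at C-2; an iodo group at C-2.
Substituent prefixes are cited in alphabetical order (multiplying prefixes like di-/tri- are ignored for ordering).
Assembling the pieces gives 5-chloro-2-fluoro-2-iodooct-3-yne.

5-chloro-2-fluoro-2-iodooct-3-yne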